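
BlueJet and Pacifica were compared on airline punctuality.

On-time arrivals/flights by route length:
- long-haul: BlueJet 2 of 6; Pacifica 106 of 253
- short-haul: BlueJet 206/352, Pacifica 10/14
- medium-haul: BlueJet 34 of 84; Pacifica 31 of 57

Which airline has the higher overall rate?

BlueJet

Long-haul: BlueJet 2/6 = 33.3%, Pacifica 106/253 = 41.9% → Pacifica
Short-haul: BlueJet 206/352 = 58.5%, Pacifica 10/14 = 71.4% → Pacifica
Medium-haul: BlueJet 34/84 = 40.5%, Pacifica 31/57 = 54.4% → Pacifica
Overall: BlueJet 242/442 = 54.8%, Pacifica 147/324 = 45.4% → BlueJet
(Pacifica wins every route group but BlueJet wins overall — Pacifica's flights skew toward the low-rate long-haul group.)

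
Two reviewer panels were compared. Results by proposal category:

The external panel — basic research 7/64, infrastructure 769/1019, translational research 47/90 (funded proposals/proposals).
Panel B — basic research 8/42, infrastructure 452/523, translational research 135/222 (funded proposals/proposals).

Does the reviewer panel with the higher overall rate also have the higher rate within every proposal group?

Yes

Basic research: the external panel 7/64 = 10.9%, Panel B 8/42 = 19.0% → Panel B
Infrastructure: the external panel 769/1019 = 75.5%, Panel B 452/523 = 86.4% → Panel B
Translational research: the external panel 47/90 = 52.2%, Panel B 135/222 = 60.8% → Panel B
Overall: the external panel 823/1173 = 70.2%, Panel B 595/787 = 75.6% → Panel B
Panel B wins overall and in every proposal group — no reversal.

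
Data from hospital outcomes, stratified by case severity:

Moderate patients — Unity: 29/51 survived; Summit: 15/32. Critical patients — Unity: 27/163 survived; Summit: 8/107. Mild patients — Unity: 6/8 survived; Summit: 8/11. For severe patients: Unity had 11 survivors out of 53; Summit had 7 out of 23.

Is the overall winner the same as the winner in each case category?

Moderate: Unity 29/51 = 56.9%, Summit 15/32 = 46.9% → Unity
Critical: Unity 27/163 = 16.6%, Summit 8/107 = 7.5% → Unity
Mild: Unity 6/8 = 75.0%, Summit 8/11 = 72.7% → Unity
Severe: Unity 11/53 = 20.8%, Summit 7/23 = 30.4% → Summit
Overall: Unity 73/275 = 26.5%, Summit 38/173 = 22.0% → Unity
Neither sweeps: Unity wins 3 of 4 groups, Summit wins 1. Unity wins overall but not every group — no Simpson reversal.

No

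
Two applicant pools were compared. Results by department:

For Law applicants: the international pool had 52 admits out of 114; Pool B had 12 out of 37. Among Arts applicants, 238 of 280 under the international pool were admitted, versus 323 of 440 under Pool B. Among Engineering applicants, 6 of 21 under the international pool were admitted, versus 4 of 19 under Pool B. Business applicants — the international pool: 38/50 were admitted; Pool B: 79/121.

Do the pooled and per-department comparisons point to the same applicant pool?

Law: the international pool 52/114 = 45.6%, Pool B 12/37 = 32.4% → the international pool
Arts: the international pool 238/280 = 85.0%, Pool B 323/440 = 73.4% → the international pool
Engineering: the international pool 6/21 = 28.6%, Pool B 4/19 = 21.1% → the international pool
Business: the international pool 38/50 = 76.0%, Pool B 79/121 = 65.3% → the international pool
Overall: the international pool 334/465 = 71.8%, Pool B 418/617 = 67.7% → the international pool
The international pool wins overall and in every department group — no reversal.

Yes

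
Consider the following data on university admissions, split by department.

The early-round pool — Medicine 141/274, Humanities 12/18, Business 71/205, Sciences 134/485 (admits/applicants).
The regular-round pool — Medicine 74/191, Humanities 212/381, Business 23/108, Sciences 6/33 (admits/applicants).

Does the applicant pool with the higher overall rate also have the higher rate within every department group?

Medicine: the early-round pool 141/274 = 51.5%, the regular-round pool 74/191 = 38.7% → the early-round pool
Humanities: the early-round pool 12/18 = 66.7%, the regular-round pool 212/381 = 55.6% → the early-round pool
Business: the early-round pool 71/205 = 34.6%, the regular-round pool 23/108 = 21.3% → the early-round pool
Sciences: the early-round pool 134/485 = 27.6%, the regular-round pool 6/33 = 18.2% → the early-round pool
Overall: the early-round pool 358/982 = 36.5%, the regular-round pool 315/713 = 44.2% → the regular-round pool
The early-round pool wins each department group but the regular-round pool wins overall — the comparison reverses. The early-round pool's applicants skew toward Sciences, which has a lower base rate.

No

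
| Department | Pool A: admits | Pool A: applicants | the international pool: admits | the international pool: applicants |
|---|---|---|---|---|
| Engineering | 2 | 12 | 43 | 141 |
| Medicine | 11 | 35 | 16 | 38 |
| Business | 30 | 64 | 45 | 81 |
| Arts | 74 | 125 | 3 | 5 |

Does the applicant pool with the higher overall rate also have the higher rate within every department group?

No

Engineering: Pool A 2/12 = 16.7%, the international pool 43/141 = 30.5% → the international pool
Medicine: Pool A 11/35 = 31.4%, the international pool 16/38 = 42.1% → the international pool
Business: Pool A 30/64 = 46.9%, the international pool 45/81 = 55.6% → the international pool
Arts: Pool A 74/125 = 59.2%, the international pool 3/5 = 60.0% → the international pool
Overall: Pool A 117/236 = 49.6%, the international pool 107/265 = 40.4% → Pool A
The international pool wins each department group but Pool A wins overall — the comparison reverses. The international pool's applicants skew toward Engineering, which has a lower base rate.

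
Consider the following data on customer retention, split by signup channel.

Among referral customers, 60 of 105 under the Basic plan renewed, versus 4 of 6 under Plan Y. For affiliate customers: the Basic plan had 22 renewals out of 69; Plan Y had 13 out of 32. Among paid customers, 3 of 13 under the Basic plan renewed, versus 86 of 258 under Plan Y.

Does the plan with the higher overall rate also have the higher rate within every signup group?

No

Referral: the Basic plan 60/105 = 57.1%, Plan Y 4/6 = 66.7% → Plan Y
Affiliate: the Basic plan 22/69 = 31.9%, Plan Y 13/32 = 40.6% → Plan Y
Paid: the Basic plan 3/13 = 23.1%, Plan Y 86/258 = 33.3% → Plan Y
Overall: the Basic plan 85/187 = 45.5%, Plan Y 103/296 = 34.8% → the Basic plan
Plan Y wins each signup group but the Basic plan wins overall — the comparison reverses. Plan Y's customers skew toward paid, which has a lower base rate.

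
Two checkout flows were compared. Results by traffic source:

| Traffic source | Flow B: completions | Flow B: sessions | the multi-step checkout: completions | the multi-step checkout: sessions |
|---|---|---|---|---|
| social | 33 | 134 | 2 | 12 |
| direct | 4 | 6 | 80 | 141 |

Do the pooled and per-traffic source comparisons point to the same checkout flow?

Social: Flow B 33/134 = 24.6%, the multi-step checkout 2/12 = 16.7% → Flow B
Direct: Flow B 4/6 = 66.7%, the multi-step checkout 80/141 = 56.7% → Flow B
Overall: Flow B 37/140 = 26.4%, the multi-step checkout 82/153 = 53.6% → the multi-step checkout
Flow B wins each traffic group but the multi-step checkout wins overall — the comparison reverses. Flow B's sessions skew toward social, which has a lower base rate.

No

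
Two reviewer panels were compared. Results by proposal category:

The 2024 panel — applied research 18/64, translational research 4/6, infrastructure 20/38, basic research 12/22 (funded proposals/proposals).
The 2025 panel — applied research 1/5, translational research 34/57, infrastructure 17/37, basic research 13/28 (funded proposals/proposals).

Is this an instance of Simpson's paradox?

Yes

Applied research: the 2024 panel 18/64 = 28.1%, the 2025 panel 1/5 = 20.0% → the 2024 panel
Translational research: the 2024 panel 4/6 = 66.7%, the 2025 panel 34/57 = 59.6% → the 2024 panel
Infrastructure: the 2024 panel 20/38 = 52.6%, the 2025 panel 17/37 = 45.9% → the 2024 panel
Basic research: the 2024 panel 12/22 = 54.5%, the 2025 panel 13/28 = 46.4% → the 2024 panel
Overall: the 2024 panel 54/130 = 41.5%, the 2025 panel 65/127 = 51.2% → the 2025 panel
The 2024 panel wins each proposal group but the 2025 panel wins overall — the comparison reverses. The 2024 panel's proposals skew toward applied research, which has a lower base rate.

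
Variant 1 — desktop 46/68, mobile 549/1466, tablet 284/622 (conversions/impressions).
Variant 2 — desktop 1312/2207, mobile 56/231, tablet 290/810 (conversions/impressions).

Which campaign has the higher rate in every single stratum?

Variant 1

Desktop: Variant 1 46/68 = 67.6%, Variant 2 1312/2207 = 59.4% → Variant 1
Mobile: Variant 1 549/1466 = 37.4%, Variant 2 56/231 = 24.2% → Variant 1
Tablet: Variant 1 284/622 = 45.7%, Variant 2 290/810 = 35.8% → Variant 1
Variant 1 has the higher rate in all 3 groups.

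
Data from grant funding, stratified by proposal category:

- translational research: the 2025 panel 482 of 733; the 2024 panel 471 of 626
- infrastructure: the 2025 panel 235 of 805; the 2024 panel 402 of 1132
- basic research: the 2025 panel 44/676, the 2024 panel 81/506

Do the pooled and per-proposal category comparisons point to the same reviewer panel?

Translational research: the 2025 panel 482/733 = 65.8%, the 2024 panel 471/626 = 75.2% → the 2024 panel
Infrastructure: the 2025 panel 235/805 = 29.2%, the 2024 panel 402/1132 = 35.5% → the 2024 panel
Basic research: the 2025 panel 44/676 = 6.5%, the 2024 panel 81/506 = 16.0% → the 2024 panel
Overall: the 2025 panel 761/2214 = 34.4%, the 2024 panel 954/2264 = 42.1% → the 2024 panel
The 2024 panel wins overall and in every proposal group — no reversal.

Yes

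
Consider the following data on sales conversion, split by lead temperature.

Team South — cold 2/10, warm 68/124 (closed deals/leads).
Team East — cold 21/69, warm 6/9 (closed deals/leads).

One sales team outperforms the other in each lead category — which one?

Team East

Cold: Team South 2/10 = 20.0%, Team East 21/69 = 30.4% → Team East
Warm: Team South 68/124 = 54.8%, Team East 6/9 = 66.7% → Team East
Team East has the higher rate in both groups.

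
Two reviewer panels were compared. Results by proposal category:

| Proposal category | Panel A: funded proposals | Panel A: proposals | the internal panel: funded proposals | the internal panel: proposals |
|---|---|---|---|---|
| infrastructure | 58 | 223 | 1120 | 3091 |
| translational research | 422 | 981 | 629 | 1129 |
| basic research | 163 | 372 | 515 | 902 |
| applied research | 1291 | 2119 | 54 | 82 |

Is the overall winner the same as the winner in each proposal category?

No

Infrastructure: Panel A 58/223 = 26.0%, the internal panel 1120/3091 = 36.2% → the internal panel
Translational research: Panel A 422/981 = 43.0%, the internal panel 629/1129 = 55.7% → the internal panel
Basic research: Panel A 163/372 = 43.8%, the internal panel 515/902 = 57.1% → the internal panel
Applied research: Panel A 1291/2119 = 60.9%, the internal panel 54/82 = 65.9% → the internal panel
Overall: Panel A 1934/3695 = 52.3%, the internal panel 2318/5204 = 44.5% → Panel A
The internal panel wins each proposal group but Panel A wins overall — the comparison reverses. The internal panel's proposals skew toward infrastructure, which has a lower base rate.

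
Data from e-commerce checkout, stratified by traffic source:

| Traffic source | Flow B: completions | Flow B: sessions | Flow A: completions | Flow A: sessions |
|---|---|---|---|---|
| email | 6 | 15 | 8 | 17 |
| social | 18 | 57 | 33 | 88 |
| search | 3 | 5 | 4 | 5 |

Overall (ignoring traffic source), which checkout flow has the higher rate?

Email: Flow B 6/15 = 40.0%, Flow A 8/17 = 47.1% → Flow A
Social: Flow B 18/57 = 31.6%, Flow A 33/88 = 37.5% → Flow A
Search: Flow B 3/5 = 60.0%, Flow A 4/5 = 80.0% → Flow A
Overall: Flow B 27/77 = 35.1%, Flow A 45/110 = 40.9% → Flow A

Flow A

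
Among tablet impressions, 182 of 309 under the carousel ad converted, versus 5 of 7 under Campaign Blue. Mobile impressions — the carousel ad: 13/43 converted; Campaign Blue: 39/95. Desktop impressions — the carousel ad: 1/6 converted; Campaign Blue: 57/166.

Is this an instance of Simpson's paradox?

Tablet: the carousel ad 182/309 = 58.9%, Campaign Blue 5/7 = 71.4% → Campaign Blue
Mobile: the carousel ad 13/43 = 30.2%, Campaign Blue 39/95 = 41.1% → Campaign Blue
Desktop: the carousel ad 1/6 = 16.7%, Campaign Blue 57/166 = 34.3% → Campaign Blue
Overall: the carousel ad 196/358 = 54.7%, Campaign Blue 101/268 = 37.7% → the carousel ad
Campaign Blue wins each device group but the carousel ad wins overall — the comparison reverses. Campaign Blue's impressions skew toward desktop, which has a lower base rate.

Yes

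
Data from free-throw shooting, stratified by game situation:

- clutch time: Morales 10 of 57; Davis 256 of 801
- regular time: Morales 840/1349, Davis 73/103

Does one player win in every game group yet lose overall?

Yes

Clutch time: Morales 10/57 = 17.5%, Davis 256/801 = 32.0% → Davis
Regular time: Morales 840/1349 = 62.3%, Davis 73/103 = 70.9% → Davis
Overall: Morales 850/1406 = 60.5%, Davis 329/904 = 36.4% → Morales
Davis wins each game group but Morales wins overall — the comparison reverses. Davis's attempts skew toward clutch time, which has a lower base rate.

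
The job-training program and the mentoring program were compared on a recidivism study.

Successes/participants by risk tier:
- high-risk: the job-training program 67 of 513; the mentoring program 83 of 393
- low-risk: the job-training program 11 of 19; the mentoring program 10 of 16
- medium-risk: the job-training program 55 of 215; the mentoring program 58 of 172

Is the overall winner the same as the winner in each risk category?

High-risk: the job-training program 67/513 = 13.1%, the mentoring program 83/393 = 21.1% → the mentoring program
Low-risk: the job-training program 11/19 = 57.9%, the mentoring program 10/16 = 62.5% → the mentoring program
Medium-risk: the job-training program 55/215 = 25.6%, the mentoring program 58/172 = 33.7% → the mentoring program
Overall: the job-training program 133/747 = 17.8%, the mentoring program 151/581 = 26.0% → the mentoring program
The mentoring program wins overall and in every risk group — no reversal.

Yes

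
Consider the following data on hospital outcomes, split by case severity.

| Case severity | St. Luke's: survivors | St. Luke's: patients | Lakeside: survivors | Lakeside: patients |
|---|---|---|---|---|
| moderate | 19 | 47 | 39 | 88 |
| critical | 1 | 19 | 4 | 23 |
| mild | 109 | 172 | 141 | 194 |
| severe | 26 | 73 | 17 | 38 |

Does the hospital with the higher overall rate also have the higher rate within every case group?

Yes

Moderate: St. Luke's 19/47 = 40.4%, Lakeside 39/88 = 44.3% → Lakeside
Critical: St. Luke's 1/19 = 5.3%, Lakeside 4/23 = 17.4% → Lakeside
Mild: St. Luke's 109/172 = 63.4%, Lakeside 141/194 = 72.7% → Lakeside
Severe: St. Luke's 26/73 = 35.6%, Lakeside 17/38 = 44.7% → Lakeside
Overall: St. Luke's 155/311 = 49.8%, Lakeside 201/343 = 58.6% → Lakeside
Lakeside wins overall and in every case group — no reversal.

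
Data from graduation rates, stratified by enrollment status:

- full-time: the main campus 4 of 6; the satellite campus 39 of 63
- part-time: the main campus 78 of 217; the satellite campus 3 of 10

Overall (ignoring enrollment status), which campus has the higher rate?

Full-time: the main campus 4/6 = 66.7%, the satellite campus 39/63 = 61.9% → the main campus
Part-time: the main campus 78/217 = 35.9%, the satellite campus 3/10 = 30.0% → the main campus
Overall: the main campus 82/223 = 36.8%, the satellite campus 42/73 = 57.5% → the satellite campus
(The main campus wins every enrollment group but the satellite campus wins overall — the main campus's students skew toward the low-rate part-time group.)

the satellite campus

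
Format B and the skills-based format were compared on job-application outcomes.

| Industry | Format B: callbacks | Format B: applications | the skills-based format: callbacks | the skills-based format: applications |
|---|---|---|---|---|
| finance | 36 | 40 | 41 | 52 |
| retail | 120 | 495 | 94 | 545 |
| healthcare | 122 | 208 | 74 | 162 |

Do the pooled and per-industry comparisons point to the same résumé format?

Yes

Finance: Format B 36/40 = 90.0%, the skills-based format 41/52 = 78.8% → Format B
Retail: Format B 120/495 = 24.2%, the skills-based format 94/545 = 17.2% → Format B
Healthcare: Format B 122/208 = 58.7%, the skills-based format 74/162 = 45.7% → Format B
Overall: Format B 278/743 = 37.4%, the skills-based format 209/759 = 27.5% → Format B
Format B wins overall and in every industry group — no reversal.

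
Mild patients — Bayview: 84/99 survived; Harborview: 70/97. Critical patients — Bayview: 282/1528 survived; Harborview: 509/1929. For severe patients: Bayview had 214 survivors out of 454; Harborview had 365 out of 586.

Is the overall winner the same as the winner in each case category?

No

Mild: Bayview 84/99 = 84.8%, Harborview 70/97 = 72.2% → Bayview
Critical: Bayview 282/1528 = 18.5%, Harborview 509/1929 = 26.4% → Harborview
Severe: Bayview 214/454 = 47.1%, Harborview 365/586 = 62.3% → Harborview
Overall: Bayview 580/2081 = 27.9%, Harborview 944/2612 = 36.1% → Harborview
Neither sweeps: Bayview wins 1 of 3 groups, Harborview wins 2. Harborview wins overall but not every group — no Simpson reversal.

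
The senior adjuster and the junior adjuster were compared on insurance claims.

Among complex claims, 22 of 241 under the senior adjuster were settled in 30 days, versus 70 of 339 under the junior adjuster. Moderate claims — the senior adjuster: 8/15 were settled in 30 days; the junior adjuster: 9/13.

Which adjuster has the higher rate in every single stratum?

Complex: the senior adjuster 22/241 = 9.1%, the junior adjuster 70/339 = 20.6% → the junior adjuster
Moderate: the senior adjuster 8/15 = 53.3%, the junior adjuster 9/13 = 69.2% → the junior adjuster
The junior adjuster has the higher rate in both groups.

the junior adjuster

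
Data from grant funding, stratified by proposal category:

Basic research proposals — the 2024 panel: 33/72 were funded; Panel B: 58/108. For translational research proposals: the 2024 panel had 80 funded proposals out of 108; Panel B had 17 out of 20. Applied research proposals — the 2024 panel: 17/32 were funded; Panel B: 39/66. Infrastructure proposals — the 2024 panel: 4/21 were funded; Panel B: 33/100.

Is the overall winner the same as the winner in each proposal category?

Basic research: the 2024 panel 33/72 = 45.8%, Panel B 58/108 = 53.7% → Panel B
Translational research: the 2024 panel 80/108 = 74.1%, Panel B 17/20 = 85.0% → Panel B
Applied research: the 2024 panel 17/32 = 53.1%, Panel B 39/66 = 59.1% → Panel B
Infrastructure: the 2024 panel 4/21 = 19.0%, Panel B 33/100 = 33.0% → Panel B
Overall: the 2024 panel 134/233 = 57.5%, Panel B 147/294 = 50.0% → the 2024 panel
Panel B wins each proposal group but the 2024 panel wins overall — the comparison reverses. Panel B's proposals skew toward infrastructure, which has a lower base rate.

No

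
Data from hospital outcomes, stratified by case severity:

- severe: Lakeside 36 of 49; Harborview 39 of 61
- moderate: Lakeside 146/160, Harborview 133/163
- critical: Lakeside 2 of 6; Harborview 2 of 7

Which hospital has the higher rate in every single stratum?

Lakeside

Severe: Lakeside 36/49 = 73.5%, Harborview 39/61 = 63.9% → Lakeside
Moderate: Lakeside 146/160 = 91.2%, Harborview 133/163 = 81.6% → Lakeside
Critical: Lakeside 2/6 = 33.3%, Harborview 2/7 = 28.6% → Lakeside
Lakeside has the higher rate in all 3 groups.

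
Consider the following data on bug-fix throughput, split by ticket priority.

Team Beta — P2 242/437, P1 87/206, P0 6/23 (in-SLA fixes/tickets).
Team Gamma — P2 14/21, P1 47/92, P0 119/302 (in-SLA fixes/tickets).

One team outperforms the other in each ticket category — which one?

P2: Team Beta 242/437 = 55.4%, Team Gamma 14/21 = 66.7% → Team Gamma
P1: Team Beta 87/206 = 42.2%, Team Gamma 47/92 = 51.1% → Team Gamma
P0: Team Beta 6/23 = 26.1%, Team Gamma 119/302 = 39.4% → Team Gamma
Team Gamma has the higher rate in all 3 groups.

Team Gamma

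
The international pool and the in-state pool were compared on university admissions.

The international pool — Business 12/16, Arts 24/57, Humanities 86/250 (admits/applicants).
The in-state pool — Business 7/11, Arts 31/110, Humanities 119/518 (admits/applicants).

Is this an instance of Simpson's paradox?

Business: the international pool 12/16 = 75.0%, the in-state pool 7/11 = 63.6% → the international pool
Arts: the international pool 24/57 = 42.1%, the in-state pool 31/110 = 28.2% → the international pool
Humanities: the international pool 86/250 = 34.4%, the in-state pool 119/518 = 23.0% → the international pool
Overall: the international pool 122/323 = 37.8%, the in-state pool 157/639 = 24.6% → the international pool
The international pool wins overall and in every department group — no reversal.

No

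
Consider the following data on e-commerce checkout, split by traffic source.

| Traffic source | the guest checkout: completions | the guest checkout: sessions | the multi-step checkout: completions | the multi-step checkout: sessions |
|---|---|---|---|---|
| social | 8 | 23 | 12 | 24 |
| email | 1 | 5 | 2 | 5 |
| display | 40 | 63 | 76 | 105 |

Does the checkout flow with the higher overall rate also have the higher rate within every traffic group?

Yes

Social: the guest checkout 8/23 = 34.8%, the multi-step checkout 12/24 = 50.0% → the multi-step checkout
Email: the guest checkout 1/5 = 20.0%, the multi-step checkout 2/5 = 40.0% → the multi-step checkout
Display: the guest checkout 40/63 = 63.5%, the multi-step checkout 76/105 = 72.4% → the multi-step checkout
Overall: the guest checkout 49/91 = 53.8%, the multi-step checkout 90/134 = 67.2% → the multi-step checkout
The multi-step checkout wins overall and in every traffic group — no reversal.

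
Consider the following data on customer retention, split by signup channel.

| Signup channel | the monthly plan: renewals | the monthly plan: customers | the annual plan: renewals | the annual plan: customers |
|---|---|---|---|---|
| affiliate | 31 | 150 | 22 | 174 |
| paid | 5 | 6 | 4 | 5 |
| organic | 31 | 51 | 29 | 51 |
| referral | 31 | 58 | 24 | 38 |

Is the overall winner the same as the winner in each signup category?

Affiliate: the monthly plan 31/150 = 20.7%, the annual plan 22/174 = 12.6% → the monthly plan
Paid: the monthly plan 5/6 = 83.3%, the annual plan 4/5 = 80.0% → the monthly plan
Organic: the monthly plan 31/51 = 60.8%, the annual plan 29/51 = 56.9% → the monthly plan
Referral: the monthly plan 31/58 = 53.4%, the annual plan 24/38 = 63.2% → the annual plan
Overall: the monthly plan 98/265 = 37.0%, the annual plan 79/268 = 29.5% → the monthly plan
Neither sweeps: the monthly plan wins 3 of 4 groups, the annual plan wins 1. The monthly plan wins overall but not every group — no Simpson reversal.

No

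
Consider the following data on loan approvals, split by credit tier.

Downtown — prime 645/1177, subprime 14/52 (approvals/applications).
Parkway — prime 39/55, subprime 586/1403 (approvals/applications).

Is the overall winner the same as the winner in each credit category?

Prime: Downtown 645/1177 = 54.8%, Parkway 39/55 = 70.9% → Parkway
Subprime: Downtown 14/52 = 26.9%, Parkway 586/1403 = 41.8% → Parkway
Overall: Downtown 659/1229 = 53.6%, Parkway 625/1458 = 42.9% → Downtown
Parkway wins each credit group but Downtown wins overall — the comparison reverses. Parkway's applications skew toward subprime, which has a lower base rate.

No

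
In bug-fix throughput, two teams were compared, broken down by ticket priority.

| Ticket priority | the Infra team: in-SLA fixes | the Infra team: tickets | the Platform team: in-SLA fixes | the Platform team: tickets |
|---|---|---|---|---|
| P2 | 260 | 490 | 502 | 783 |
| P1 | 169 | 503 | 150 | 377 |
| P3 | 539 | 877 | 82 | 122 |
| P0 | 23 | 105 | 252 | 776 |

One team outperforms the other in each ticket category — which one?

P2: the Infra team 260/490 = 53.1%, the Platform team 502/783 = 64.1% → the Platform team
P1: the Infra team 169/503 = 33.6%, the Platform team 150/377 = 39.8% → the Platform team
P3: the Infra team 539/877 = 61.5%, the Platform team 82/122 = 67.2% → the Platform team
P0: the Infra team 23/105 = 21.9%, the Platform team 252/776 = 32.5% → the Platform team
The Platform team has the higher rate in all 4 groups.

the Platform team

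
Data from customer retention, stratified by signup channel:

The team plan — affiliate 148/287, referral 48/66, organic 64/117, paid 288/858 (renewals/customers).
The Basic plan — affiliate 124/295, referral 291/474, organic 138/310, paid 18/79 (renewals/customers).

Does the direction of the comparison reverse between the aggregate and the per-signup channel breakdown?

Yes

Affiliate: the team plan 148/287 = 51.6%, the Basic plan 124/295 = 42.0% → the team plan
Referral: the team plan 48/66 = 72.7%, the Basic plan 291/474 = 61.4% → the team plan
Organic: the team plan 64/117 = 54.7%, the Basic plan 138/310 = 44.5% → the team plan
Paid: the team plan 288/858 = 33.6%, the Basic plan 18/79 = 22.8% → the team plan
Overall: the team plan 548/1328 = 41.3%, the Basic plan 571/1158 = 49.3% → the Basic plan
The team plan wins each signup group but the Basic plan wins overall — the comparison reverses. The team plan's customers skew toward paid, which has a lower base rate.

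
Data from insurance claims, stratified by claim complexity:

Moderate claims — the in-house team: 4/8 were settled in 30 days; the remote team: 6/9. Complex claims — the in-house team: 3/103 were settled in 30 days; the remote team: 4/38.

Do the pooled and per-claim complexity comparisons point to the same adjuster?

Yes

Moderate: the in-house team 4/8 = 50.0%, the remote team 6/9 = 66.7% → the remote team
Complex: the in-house team 3/103 = 2.9%, the remote team 4/38 = 10.5% → the remote team
Overall: the in-house team 7/111 = 6.3%, the remote team 10/47 = 21.3% → the remote team
The remote team wins overall and in every claim group — no reversal.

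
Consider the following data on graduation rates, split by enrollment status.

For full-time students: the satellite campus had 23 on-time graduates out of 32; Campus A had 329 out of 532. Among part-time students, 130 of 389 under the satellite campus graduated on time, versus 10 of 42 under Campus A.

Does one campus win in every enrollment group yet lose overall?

Full-time: the satellite campus 23/32 = 71.9%, Campus A 329/532 = 61.8% → the satellite campus
Part-time: the satellite campus 130/389 = 33.4%, Campus A 10/42 = 23.8% → the satellite campus
Overall: the satellite campus 153/421 = 36.3%, Campus A 339/574 = 59.1% → Campus A
The satellite campus wins each enrollment group but Campus A wins overall — the comparison reverses. The satellite campus's students skew toward part-time, which has a lower base rate.

Yes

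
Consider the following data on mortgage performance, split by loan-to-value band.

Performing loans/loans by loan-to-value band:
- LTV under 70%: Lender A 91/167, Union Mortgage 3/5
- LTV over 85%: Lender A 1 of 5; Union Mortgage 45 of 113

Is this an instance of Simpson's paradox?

LTV under 70%: Lender A 91/167 = 54.5%, Union Mortgage 3/5 = 60.0% → Union Mortgage
LTV over 85%: Lender A 1/5 = 20.0%, Union Mortgage 45/113 = 39.8% → Union Mortgage
Overall: Lender A 92/172 = 53.5%, Union Mortgage 48/118 = 40.7% → Lender A
Union Mortgage wins each loan-to-value group but Lender A wins overall — the comparison reverses. Union Mortgage's loans skew toward LTV over 85%, which has a lower base rate.

Yes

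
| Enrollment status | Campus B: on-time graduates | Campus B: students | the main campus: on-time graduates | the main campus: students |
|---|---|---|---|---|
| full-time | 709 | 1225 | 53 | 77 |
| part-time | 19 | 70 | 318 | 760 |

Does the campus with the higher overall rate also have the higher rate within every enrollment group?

Full-time: Campus B 709/1225 = 57.9%, the main campus 53/77 = 68.8% → the main campus
Part-time: Campus B 19/70 = 27.1%, the main campus 318/760 = 41.8% → the main campus
Overall: Campus B 728/1295 = 56.2%, the main campus 371/837 = 44.3% → Campus B
The main campus wins each enrollment group but Campus B wins overall — the comparison reverses. The main campus's students skew toward part-time, which has a lower base rate.

No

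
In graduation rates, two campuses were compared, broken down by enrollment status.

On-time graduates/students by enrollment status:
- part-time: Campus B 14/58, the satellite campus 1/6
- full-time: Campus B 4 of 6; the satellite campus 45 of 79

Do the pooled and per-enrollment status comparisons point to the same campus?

No

Part-time: Campus B 14/58 = 24.1%, the satellite campus 1/6 = 16.7% → Campus B
Full-time: Campus B 4/6 = 66.7%, the satellite campus 45/79 = 57.0% → Campus B
Overall: Campus B 18/64 = 28.1%, the satellite campus 46/85 = 54.1% → the satellite campus
Campus B wins each enrollment group but the satellite campus wins overall — the comparison reverses. Campus B's students skew toward part-time, which has a lower base rate.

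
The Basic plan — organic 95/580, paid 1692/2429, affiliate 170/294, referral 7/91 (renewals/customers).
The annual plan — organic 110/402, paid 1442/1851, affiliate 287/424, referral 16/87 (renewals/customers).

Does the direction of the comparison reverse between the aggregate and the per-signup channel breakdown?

Organic: the Basic plan 95/580 = 16.4%, the annual plan 110/402 = 27.4% → the annual plan
Paid: the Basic plan 1692/2429 = 69.7%, the annual plan 1442/1851 = 77.9% → the annual plan
Affiliate: the Basic plan 170/294 = 57.8%, the annual plan 287/424 = 67.7% → the annual plan
Referral: the Basic plan 7/91 = 7.7%, the annual plan 16/87 = 18.4% → the annual plan
Overall: the Basic plan 1964/3394 = 57.9%, the annual plan 1855/2764 = 67.1% → the annual plan
The annual plan wins overall and in every signup group — no reversal.

No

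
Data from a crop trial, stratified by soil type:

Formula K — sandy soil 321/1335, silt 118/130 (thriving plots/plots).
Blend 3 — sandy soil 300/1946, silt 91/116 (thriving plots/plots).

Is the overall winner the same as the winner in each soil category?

Sandy soil: Formula K 321/1335 = 24.0%, Blend 3 300/1946 = 15.4% → Formula K
Silt: Formula K 118/130 = 90.8%, Blend 3 91/116 = 78.4% → Formula K
Overall: Formula K 439/1465 = 30.0%, Blend 3 391/2062 = 19.0% → Formula K
Formula K wins overall and in every soil group — no reversal.

Yes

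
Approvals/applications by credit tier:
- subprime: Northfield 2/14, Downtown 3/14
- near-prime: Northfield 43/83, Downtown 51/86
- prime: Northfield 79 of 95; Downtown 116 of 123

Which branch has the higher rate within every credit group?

Downtown

Subprime: Northfield 2/14 = 14.3%, Downtown 3/14 = 21.4% → Downtown
Near-prime: Northfield 43/83 = 51.8%, Downtown 51/86 = 59.3% → Downtown
Prime: Northfield 79/95 = 83.2%, Downtown 116/123 = 94.3% → Downtown
Downtown has the higher rate in all 3 groups.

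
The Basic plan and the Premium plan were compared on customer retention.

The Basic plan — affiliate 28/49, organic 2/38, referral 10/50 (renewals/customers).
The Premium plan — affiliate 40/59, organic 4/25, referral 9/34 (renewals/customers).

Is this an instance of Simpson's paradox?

Affiliate: the Basic plan 28/49 = 57.1%, the Premium plan 40/59 = 67.8% → the Premium plan
Organic: the Basic plan 2/38 = 5.3%, the Premium plan 4/25 = 16.0% → the Premium plan
Referral: the Basic plan 10/50 = 20.0%, the Premium plan 9/34 = 26.5% → the Premium plan
Overall: the Basic plan 40/137 = 29.2%, the Premium plan 53/118 = 44.9% → the Premium plan
The Premium plan wins overall and in every signup group — no reversal.

No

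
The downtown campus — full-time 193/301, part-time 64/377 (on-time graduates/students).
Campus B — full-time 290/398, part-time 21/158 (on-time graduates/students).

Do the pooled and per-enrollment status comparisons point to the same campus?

No

Full-time: the downtown campus 193/301 = 64.1%, Campus B 290/398 = 72.9% → Campus B
Part-time: the downtown campus 64/377 = 17.0%, Campus B 21/158 = 13.3% → the downtown campus
Overall: the downtown campus 257/678 = 37.9%, Campus B 311/556 = 55.9% → Campus B
Neither sweeps: the downtown campus wins 1 of 2 groups, Campus B wins 1. Campus B wins overall but not every group — no Simpson reversal.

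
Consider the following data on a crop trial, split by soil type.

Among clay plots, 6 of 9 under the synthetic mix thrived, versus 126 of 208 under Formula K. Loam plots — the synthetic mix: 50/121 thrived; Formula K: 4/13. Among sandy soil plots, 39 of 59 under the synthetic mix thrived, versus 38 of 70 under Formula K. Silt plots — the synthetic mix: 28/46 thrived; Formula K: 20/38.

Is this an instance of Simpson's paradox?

Clay: the synthetic mix 6/9 = 66.7%, Formula K 126/208 = 60.6% → the synthetic mix
Loam: the synthetic mix 50/121 = 41.3%, Formula K 4/13 = 30.8% → the synthetic mix
Sandy soil: the synthetic mix 39/59 = 66.1%, Formula K 38/70 = 54.3% → the synthetic mix
Silt: the synthetic mix 28/46 = 60.9%, Formula K 20/38 = 52.6% → the synthetic mix
Overall: the synthetic mix 123/235 = 52.3%, Formula K 188/329 = 57.1% → Formula K
The synthetic mix wins each soil group but Formula K wins overall — the comparison reverses. The synthetic mix's plots skew toward loam, which has a lower base rate.

Yes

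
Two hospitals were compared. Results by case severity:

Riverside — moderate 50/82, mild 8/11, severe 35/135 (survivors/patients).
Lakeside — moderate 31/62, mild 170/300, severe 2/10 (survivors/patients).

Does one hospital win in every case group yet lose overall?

Yes

Moderate: Riverside 50/82 = 61.0%, Lakeside 31/62 = 50.0% → Riverside
Mild: Riverside 8/11 = 72.7%, Lakeside 170/300 = 56.7% → Riverside
Severe: Riverside 35/135 = 25.9%, Lakeside 2/10 = 20.0% → Riverside
Overall: Riverside 93/228 = 40.8%, Lakeside 203/372 = 54.6% → Lakeside
Riverside wins each case group but Lakeside wins overall — the comparison reverses. Riverside's patients skew toward severe, which has a lower base rate.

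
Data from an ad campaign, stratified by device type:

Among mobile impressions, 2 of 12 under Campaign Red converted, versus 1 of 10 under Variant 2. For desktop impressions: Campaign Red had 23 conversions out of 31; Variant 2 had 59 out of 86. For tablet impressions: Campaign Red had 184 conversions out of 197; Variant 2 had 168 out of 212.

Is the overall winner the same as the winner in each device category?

Mobile: Campaign Red 2/12 = 16.7%, Variant 2 1/10 = 10.0% → Campaign Red
Desktop: Campaign Red 23/31 = 74.2%, Variant 2 59/86 = 68.6% → Campaign Red
Tablet: Campaign Red 184/197 = 93.4%, Variant 2 168/212 = 79.2% → Campaign Red
Overall: Campaign Red 209/240 = 87.1%, Variant 2 228/308 = 74.0% → Campaign Red
Campaign Red wins overall and in every device group — no reversal.

Yes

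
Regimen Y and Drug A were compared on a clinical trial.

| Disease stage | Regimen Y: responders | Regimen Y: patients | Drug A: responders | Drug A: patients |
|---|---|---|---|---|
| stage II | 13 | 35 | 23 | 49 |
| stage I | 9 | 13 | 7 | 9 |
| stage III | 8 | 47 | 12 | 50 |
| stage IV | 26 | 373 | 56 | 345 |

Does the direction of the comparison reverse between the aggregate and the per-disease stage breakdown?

No

Stage II: Regimen Y 13/35 = 37.1%, Drug A 23/49 = 46.9% → Drug A
Stage I: Regimen Y 9/13 = 69.2%, Drug A 7/9 = 77.8% → Drug A
Stage III: Regimen Y 8/47 = 17.0%, Drug A 12/50 = 24.0% → Drug A
Stage IV: Regimen Y 26/373 = 7.0%, Drug A 56/345 = 16.2% → Drug A
Overall: Regimen Y 56/468 = 12.0%, Drug A 98/453 = 21.6% → Drug A
Drug A wins overall and in every disease group — no reversal.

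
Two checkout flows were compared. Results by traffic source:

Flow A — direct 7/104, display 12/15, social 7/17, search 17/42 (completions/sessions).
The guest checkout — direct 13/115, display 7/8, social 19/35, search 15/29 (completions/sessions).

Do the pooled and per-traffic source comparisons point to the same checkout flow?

Direct: Flow A 7/104 = 6.7%, the guest checkout 13/115 = 11.3% → the guest checkout
Display: Flow A 12/15 = 80.0%, the guest checkout 7/8 = 87.5% → the guest checkout
Social: Flow A 7/17 = 41.2%, the guest checkout 19/35 = 54.3% → the guest checkout
Search: Flow A 17/42 = 40.5%, the guest checkout 15/29 = 51.7% → the guest checkout
Overall: Flow A 43/178 = 24.2%, the guest checkout 54/187 = 28.9% → the guest checkout
The guest checkout wins overall and in every traffic group — no reversal.

Yes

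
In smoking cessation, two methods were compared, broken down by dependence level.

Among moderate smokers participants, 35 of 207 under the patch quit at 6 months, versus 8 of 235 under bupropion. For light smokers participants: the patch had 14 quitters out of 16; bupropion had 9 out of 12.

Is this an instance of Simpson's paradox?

Moderate smokers: the patch 35/207 = 16.9%, bupropion 8/235 = 3.4% → the patch
Light smokers: the patch 14/16 = 87.5%, bupropion 9/12 = 75.0% → the patch
Overall: the patch 49/223 = 22.0%, bupropion 17/247 = 6.9% → the patch
The patch wins overall and in every dependence group — no reversal.

No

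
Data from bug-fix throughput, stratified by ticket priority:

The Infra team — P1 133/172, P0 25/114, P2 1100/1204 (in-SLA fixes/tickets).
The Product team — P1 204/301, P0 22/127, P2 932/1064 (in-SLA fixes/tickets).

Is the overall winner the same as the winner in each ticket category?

Yes

P1: the Infra team 133/172 = 77.3%, the Product team 204/301 = 67.8% → the Infra team
P0: the Infra team 25/114 = 21.9%, the Product team 22/127 = 17.3% → the Infra team
P2: the Infra team 1100/1204 = 91.4%, the Product team 932/1064 = 87.6% → the Infra team
Overall: the Infra team 1258/1490 = 84.4%, the Product team 1158/1492 = 77.6% → the Infra team
The Infra team wins overall and in every ticket group — no reversal.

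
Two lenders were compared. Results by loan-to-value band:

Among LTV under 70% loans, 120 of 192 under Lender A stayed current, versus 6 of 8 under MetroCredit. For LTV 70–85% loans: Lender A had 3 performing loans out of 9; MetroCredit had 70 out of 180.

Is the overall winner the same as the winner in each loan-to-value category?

LTV under 70%: Lender A 120/192 = 62.5%, MetroCredit 6/8 = 75.0% → MetroCredit
LTV 70–85%: Lender A 3/9 = 33.3%, MetroCredit 70/180 = 38.9% → MetroCredit
Overall: Lender A 123/201 = 61.2%, MetroCredit 76/188 = 40.4% → Lender A
MetroCredit wins each loan-to-value group but Lender A wins overall — the comparison reverses. MetroCredit's loans skew toward LTV 70–85%, which has a lower base rate.

No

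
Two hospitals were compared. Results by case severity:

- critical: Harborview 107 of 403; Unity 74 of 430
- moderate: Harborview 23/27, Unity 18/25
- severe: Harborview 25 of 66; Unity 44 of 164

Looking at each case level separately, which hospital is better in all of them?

Critical: Harborview 107/403 = 26.6%, Unity 74/430 = 17.2% → Harborview
Moderate: Harborview 23/27 = 85.2%, Unity 18/25 = 72.0% → Harborview
Severe: Harborview 25/66 = 37.9%, Unity 44/164 = 26.8% → Harborview
Harborview has the higher rate in all 3 groups.

Harborview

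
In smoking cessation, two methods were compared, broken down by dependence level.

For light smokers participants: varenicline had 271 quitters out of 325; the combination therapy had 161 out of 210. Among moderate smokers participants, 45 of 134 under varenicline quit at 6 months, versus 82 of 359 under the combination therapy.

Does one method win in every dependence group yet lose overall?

No

Light smokers: varenicline 271/325 = 83.4%, the combination therapy 161/210 = 76.7% → varenicline
Moderate smokers: varenicline 45/134 = 33.6%, the combination therapy 82/359 = 22.8% → varenicline
Overall: varenicline 316/459 = 68.8%, the combination therapy 243/569 = 42.7% → varenicline
Varenicline wins overall and in every dependence group — no reversal.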